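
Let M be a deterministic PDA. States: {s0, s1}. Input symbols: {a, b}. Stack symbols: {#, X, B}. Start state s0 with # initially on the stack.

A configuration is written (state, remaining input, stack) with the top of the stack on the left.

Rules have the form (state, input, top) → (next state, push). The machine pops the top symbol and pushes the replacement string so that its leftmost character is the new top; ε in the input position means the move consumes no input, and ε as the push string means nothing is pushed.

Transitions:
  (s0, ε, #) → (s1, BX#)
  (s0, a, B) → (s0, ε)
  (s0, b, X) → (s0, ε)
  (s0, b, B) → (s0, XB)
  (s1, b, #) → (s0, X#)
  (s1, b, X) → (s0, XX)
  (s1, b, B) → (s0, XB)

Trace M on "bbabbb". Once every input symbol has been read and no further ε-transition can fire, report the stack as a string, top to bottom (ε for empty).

(s0, bbabbb, #)
  ε-move, top #: go to s1, push BX# → (s1, bbabbb, BX#)
  read b, top B: go to s0, push XB → (s0, babbb, XBX#)
  read b, top X: go to s0, push ε → (s0, abbb, BX#)
  read a, top B: go to s0, push ε → (s0, bbb, X#)
  read b, top X: go to s0, push ε → (s0, bb, #)
  ε-move, top #: go to s1, push BX# → (s1, bb, BX#)
  read b, top B: go to s0, push XB → (s0, b, XBX#)
  read b, top X: go to s0, push ε → (s0, ε, BX#)
All input consumed in state s0 with stack BX#.

BX#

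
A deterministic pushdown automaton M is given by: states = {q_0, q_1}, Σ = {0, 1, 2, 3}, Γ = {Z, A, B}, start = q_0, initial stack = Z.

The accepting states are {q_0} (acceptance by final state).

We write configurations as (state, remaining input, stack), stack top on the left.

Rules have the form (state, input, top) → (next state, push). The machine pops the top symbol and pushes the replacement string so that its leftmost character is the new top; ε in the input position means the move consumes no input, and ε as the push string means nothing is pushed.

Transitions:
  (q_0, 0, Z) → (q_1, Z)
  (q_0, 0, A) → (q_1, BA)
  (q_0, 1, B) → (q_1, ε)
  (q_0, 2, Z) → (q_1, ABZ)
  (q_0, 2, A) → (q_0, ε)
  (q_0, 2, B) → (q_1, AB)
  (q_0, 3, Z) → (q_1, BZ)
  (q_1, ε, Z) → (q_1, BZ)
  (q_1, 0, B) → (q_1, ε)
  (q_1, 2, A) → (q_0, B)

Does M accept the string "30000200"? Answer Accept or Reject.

(q_0, 30000200, Z)
  read 3, top Z: go to q_1, push BZ → (q_1, 0000200, BZ)
  read 0, top B: go to q_1, push ε → (q_1, 000200, Z)
  ε-move, top Z: go to q_1, push BZ → (q_1, 000200, BZ)
  read 0, top B: go to q_1, push ε → (q_1, 00200, Z)
  ε-move, top Z: go to q_1, push BZ → (q_1, 00200, BZ)
  read 0, top B: go to q_1, push ε → (q_1, 0200, Z)
  ε-move, top Z: go to q_1, push BZ → (q_1, 0200, BZ)
  read 0, top B: go to q_1, push ε → (q_1, 200, Z)
  ε-move, top Z: go to q_1, push BZ → (q_1, 200, BZ)
No transition applies at (q_1, 200, BZ); input not fully consumed.

Reject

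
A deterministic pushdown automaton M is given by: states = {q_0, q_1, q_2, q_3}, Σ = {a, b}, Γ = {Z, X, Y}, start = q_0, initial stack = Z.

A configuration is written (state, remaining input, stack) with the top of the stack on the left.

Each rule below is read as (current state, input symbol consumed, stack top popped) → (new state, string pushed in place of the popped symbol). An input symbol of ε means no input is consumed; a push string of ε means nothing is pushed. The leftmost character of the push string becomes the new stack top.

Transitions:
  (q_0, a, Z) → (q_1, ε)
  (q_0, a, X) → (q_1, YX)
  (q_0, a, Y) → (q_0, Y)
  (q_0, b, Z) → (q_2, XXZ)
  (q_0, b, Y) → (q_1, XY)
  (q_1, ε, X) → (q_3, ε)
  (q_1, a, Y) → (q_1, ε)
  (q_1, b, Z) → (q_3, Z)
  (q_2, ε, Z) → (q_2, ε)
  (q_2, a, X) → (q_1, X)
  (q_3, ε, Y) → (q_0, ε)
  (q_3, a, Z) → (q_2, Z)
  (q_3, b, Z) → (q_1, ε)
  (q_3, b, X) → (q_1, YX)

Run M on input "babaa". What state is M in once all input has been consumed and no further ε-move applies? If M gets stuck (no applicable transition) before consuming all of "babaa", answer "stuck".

q_2

(q_0, babaa, Z)
  read b, top Z: go to q_2, push XXZ → (q_2, abaa, XXZ)
  read a, top X: go to q_1, push X → (q_1, baa, XXZ)
  ε-move, top X: go to q_3, push ε → (q_3, baa, XZ)
  read b, top X: go to q_1, push YX → (q_1, aa, YXZ)
  read a, top Y: go to q_1, push ε → (q_1, a, XZ)
  ε-move, top X: go to q_3, push ε → (q_3, a, Z)
  read a, top Z: go to q_2, push Z → (q_2, ε, Z)
  ε-move, top Z: go to q_2, push ε → (q_2, ε, ε)
All input consumed; M is in state q_2.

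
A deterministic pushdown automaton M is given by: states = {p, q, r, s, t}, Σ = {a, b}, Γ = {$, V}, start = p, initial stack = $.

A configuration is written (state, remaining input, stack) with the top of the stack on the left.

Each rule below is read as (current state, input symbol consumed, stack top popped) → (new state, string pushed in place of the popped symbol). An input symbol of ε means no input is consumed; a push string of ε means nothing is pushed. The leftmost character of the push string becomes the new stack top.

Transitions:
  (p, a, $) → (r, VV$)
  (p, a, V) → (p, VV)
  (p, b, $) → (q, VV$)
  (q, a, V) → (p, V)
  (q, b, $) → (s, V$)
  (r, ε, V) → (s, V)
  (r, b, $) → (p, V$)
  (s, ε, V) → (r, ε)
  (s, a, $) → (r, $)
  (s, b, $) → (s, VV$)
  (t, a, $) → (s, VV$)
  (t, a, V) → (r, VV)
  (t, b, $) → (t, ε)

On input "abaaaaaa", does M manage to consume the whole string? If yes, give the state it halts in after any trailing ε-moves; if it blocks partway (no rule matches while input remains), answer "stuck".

(p, abaaaaaa, $) ⊢ (r, baaaaaa, VV$) ⊢ (s, baaaaaa, VV$) ⊢ (r, baaaaaa, V$) ⊢ (s, baaaaaa, V$) ⊢ (r, baaaaaa, $) ⊢ (p, aaaaaa, V$) ⊢ (p, aaaaa, VV$) ⊢ (p, aaaa, VVV$) ⊢ (p, aaa, VVVV$) ⊢ (p, aa, VVVVV$) ⊢ (p, a, VVVVVV$) ⊢ (p, ε, VVVVVVV$)
All input consumed; M is in state p.

p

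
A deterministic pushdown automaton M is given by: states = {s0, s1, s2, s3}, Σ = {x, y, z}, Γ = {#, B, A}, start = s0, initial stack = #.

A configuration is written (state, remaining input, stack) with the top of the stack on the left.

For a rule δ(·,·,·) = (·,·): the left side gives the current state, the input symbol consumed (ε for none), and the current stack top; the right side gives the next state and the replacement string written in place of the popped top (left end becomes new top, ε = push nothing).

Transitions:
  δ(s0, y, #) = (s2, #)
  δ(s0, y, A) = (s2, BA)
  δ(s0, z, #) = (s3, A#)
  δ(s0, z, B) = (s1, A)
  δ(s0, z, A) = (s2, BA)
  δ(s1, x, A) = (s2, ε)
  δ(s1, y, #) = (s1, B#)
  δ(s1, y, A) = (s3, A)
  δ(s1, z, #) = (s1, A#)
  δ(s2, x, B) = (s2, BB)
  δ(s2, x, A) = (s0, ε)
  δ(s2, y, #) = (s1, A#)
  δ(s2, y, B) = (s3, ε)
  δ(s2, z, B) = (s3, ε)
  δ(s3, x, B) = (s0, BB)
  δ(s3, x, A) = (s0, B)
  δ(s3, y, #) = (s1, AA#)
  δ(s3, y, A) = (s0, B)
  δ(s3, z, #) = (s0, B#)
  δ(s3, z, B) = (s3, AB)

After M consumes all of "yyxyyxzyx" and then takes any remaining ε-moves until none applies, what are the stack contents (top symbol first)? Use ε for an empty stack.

(s0, yyxyyxzyx, #)
  read y, top #: go to s2, push # → (s2, yxyyxzyx, #)
  read y, top #: go to s1, push A# → (s1, xyyxzyx, A#)
  read x, top A: go to s2, push ε → (s2, yyxzyx, #)
  read y, top #: go to s1, push A# → (s1, yxzyx, A#)
  read y, top A: go to s3, push A → (s3, xzyx, A#)
  read x, top A: go to s0, push B → (s0, zyx, B#)
  read z, top B: go to s1, push A → (s1, yx, A#)
  read y, top A: go to s3, push A → (s3, x, A#)
  read x, top A: go to s0, push B → (s0, ε, B#)
All input consumed in state s0 with stack B#.

B#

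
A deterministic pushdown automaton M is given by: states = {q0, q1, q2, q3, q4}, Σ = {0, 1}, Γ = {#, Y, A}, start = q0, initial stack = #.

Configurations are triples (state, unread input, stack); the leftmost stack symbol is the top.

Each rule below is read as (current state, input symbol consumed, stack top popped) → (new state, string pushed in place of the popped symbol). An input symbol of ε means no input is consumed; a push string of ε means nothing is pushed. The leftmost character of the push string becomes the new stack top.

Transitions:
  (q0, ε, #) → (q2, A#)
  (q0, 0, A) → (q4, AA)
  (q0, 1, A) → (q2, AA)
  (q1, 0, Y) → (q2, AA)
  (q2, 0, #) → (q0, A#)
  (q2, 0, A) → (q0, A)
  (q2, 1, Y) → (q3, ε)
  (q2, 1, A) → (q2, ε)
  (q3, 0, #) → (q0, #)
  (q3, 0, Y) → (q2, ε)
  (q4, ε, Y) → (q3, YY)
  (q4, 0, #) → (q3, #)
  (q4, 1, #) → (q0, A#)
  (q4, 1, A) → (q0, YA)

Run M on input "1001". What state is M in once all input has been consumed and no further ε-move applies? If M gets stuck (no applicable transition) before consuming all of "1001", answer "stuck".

(q0, 1001, #) ⊢ (q2, 1001, A#) ⊢ (q2, 001, #) ⊢ (q0, 01, A#) ⊢ (q4, 1, AA#) ⊢ (q0, ε, YAA#)
All input consumed; M is in state q0.

q0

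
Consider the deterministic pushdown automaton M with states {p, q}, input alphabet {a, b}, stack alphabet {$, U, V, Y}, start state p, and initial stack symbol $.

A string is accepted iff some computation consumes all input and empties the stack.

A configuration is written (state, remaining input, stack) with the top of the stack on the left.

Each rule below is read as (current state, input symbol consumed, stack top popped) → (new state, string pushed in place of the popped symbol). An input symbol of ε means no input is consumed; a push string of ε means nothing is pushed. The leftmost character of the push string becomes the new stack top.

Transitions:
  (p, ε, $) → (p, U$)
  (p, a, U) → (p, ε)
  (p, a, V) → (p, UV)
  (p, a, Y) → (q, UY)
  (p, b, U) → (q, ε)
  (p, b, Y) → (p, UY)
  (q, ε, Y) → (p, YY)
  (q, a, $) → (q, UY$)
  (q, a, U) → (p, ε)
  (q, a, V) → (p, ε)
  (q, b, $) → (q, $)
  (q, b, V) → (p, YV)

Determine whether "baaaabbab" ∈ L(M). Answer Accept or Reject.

Reject

(p, baaaabbab, $)
  ε-move, top $: go to p, push U$ → (p, baaaabbab, U$)
  read b, top U: go to q, push ε → (q, aaaabbab, $)
  read a, top $: go to q, push UY$ → (q, aaabbab, UY$)
  read a, top U: go to p, push ε → (p, aabbab, Y$)
  read a, top Y: go to q, push UY → (q, abbab, UY$)
  read a, top U: go to p, push ε → (p, bbab, Y$)
  read b, top Y: go to p, push UY → (p, bab, UY$)
  read b, top U: go to q, push ε → (q, ab, Y$)
  ε-move, top Y: go to p, push YY → (p, ab, YY$)
  read a, top Y: go to q, push UY → (q, b, UYY$)
No transition applies at (q, b, UYY$); input not fully consumed.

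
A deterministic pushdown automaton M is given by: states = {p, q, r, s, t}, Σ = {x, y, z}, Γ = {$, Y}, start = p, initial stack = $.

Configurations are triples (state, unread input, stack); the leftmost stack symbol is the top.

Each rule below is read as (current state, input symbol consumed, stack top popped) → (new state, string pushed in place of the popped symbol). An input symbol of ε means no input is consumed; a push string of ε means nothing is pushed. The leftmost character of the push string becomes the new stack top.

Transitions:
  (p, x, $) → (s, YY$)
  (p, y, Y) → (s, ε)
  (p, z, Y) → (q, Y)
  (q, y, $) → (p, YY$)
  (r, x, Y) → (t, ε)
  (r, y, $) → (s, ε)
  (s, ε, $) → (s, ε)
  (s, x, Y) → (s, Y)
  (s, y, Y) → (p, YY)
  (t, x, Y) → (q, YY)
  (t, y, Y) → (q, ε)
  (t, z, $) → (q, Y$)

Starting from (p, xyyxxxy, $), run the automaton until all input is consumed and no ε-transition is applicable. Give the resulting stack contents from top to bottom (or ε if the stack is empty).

(p, xyyxxxy, $) ⊢ (s, yyxxxy, YY$) ⊢ (p, yxxxy, YYY$) ⊢ (s, xxxy, YY$) ⊢ (s, xxy, YY$) ⊢ (s, xy, YY$) ⊢ (s, y, YY$) ⊢ (p, ε, YYY$)
All input consumed in state p with stack YYY$.

YYY$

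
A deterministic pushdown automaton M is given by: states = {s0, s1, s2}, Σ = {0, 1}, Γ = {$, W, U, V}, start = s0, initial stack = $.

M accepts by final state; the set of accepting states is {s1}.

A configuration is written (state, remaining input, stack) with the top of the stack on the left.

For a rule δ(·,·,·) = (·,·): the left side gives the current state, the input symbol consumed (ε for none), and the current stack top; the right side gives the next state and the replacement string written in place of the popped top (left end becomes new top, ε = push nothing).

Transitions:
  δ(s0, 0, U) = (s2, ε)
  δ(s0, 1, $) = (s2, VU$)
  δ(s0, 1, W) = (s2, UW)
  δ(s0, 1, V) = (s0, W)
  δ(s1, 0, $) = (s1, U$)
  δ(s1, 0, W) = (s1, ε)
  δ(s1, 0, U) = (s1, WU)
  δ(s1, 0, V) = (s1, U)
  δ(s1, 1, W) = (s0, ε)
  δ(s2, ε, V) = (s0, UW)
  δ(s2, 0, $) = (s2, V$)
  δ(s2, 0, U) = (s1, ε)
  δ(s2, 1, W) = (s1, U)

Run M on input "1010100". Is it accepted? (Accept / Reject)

Accept

(s0, 1010100, $)
  read 1, top $: go to s2, push VU$ → (s2, 010100, VU$)
  ε-move, top V: go to s0, push UW → (s0, 010100, UWU$)
  read 0, top U: go to s2, push ε → (s2, 10100, WU$)
  read 1, top W: go to s1, push U → (s1, 0100, UU$)
  read 0, top U: go to s1, push WU → (s1, 100, WUU$)
  read 1, top W: go to s0, push ε → (s0, 00, UU$)
  read 0, top U: go to s2, push ε → (s2, 0, U$)
  read 0, top U: go to s1, push ε → (s1, ε, $)
All input consumed; state s1 ∈ F.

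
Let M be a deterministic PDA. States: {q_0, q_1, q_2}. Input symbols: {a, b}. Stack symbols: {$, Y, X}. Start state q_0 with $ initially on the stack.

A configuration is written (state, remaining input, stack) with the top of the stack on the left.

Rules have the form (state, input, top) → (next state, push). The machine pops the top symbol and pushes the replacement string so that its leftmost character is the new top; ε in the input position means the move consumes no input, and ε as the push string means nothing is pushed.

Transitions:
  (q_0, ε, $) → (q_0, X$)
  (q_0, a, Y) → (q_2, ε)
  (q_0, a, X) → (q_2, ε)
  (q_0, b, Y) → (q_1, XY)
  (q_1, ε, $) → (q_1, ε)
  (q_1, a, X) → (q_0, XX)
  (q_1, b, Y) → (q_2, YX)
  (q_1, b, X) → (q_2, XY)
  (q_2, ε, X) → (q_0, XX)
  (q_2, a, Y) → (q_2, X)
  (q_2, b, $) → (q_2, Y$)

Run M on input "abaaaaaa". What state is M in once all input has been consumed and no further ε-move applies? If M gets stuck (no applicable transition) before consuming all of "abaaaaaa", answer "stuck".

q_0

(q_0, abaaaaaa, $)
  ε-move, top $: go to q_0, push X$ → (q_0, abaaaaaa, X$)
  read a, top X: go to q_2, push ε → (q_2, baaaaaa, $)
  read b, top $: go to q_2, push Y$ → (q_2, aaaaaa, Y$)
  read a, top Y: go to q_2, push X → (q_2, aaaaa, X$)
  ε-move, top X: go to q_0, push XX → (q_0, aaaaa, XX$)
  read a, top X: go to q_2, push ε → (q_2, aaaa, X$)
  ε-move, top X: go to q_0, push XX → (q_0, aaaa, XX$)
  read a, top X: go to q_2, push ε → (q_2, aaa, X$)
  ε-move, top X: go to q_0, push XX → (q_0, aaa, XX$)
  read a, top X: go to q_2, push ε → (q_2, aa, X$)
  ε-move, top X: go to q_0, push XX → (q_0, aa, XX$)
  read a, top X: go to q_2, push ε → (q_2, a, X$)
  ε-move, top X: go to q_0, push XX → (q_0, a, XX$)
  read a, top X: go to q_2, push ε → (q_2, ε, X$)
  ε-move, top X: go to q_0, push XX → (q_0, ε, XX$)
All input consumed; M is in state q_0.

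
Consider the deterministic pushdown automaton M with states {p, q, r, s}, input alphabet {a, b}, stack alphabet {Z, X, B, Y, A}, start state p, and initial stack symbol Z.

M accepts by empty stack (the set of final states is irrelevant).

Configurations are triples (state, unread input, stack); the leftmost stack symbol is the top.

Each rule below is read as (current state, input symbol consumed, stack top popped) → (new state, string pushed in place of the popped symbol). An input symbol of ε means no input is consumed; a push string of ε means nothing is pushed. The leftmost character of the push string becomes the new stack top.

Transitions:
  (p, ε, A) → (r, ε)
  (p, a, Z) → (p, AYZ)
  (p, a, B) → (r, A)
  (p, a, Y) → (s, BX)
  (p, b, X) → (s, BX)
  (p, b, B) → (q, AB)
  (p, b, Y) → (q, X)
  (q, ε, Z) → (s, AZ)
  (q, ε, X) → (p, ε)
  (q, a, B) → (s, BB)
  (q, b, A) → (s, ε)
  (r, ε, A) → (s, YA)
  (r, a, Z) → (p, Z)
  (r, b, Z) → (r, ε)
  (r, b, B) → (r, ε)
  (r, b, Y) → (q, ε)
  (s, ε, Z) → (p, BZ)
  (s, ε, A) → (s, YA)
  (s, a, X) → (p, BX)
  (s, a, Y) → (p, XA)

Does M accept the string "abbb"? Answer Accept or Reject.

Reject

(p, abbb, Z)
  read a, top Z: go to p, push AYZ → (p, bbb, AYZ)
  ε-move, top A: go to r, push ε → (r, bbb, YZ)
  read b, top Y: go to q, push ε → (q, bb, Z)
  ε-move, top Z: go to s, push AZ → (s, bb, AZ)
  ε-move, top A: go to s, push YA → (s, bb, YAZ)
No transition applies at (s, bb, YAZ); input not fully consumed.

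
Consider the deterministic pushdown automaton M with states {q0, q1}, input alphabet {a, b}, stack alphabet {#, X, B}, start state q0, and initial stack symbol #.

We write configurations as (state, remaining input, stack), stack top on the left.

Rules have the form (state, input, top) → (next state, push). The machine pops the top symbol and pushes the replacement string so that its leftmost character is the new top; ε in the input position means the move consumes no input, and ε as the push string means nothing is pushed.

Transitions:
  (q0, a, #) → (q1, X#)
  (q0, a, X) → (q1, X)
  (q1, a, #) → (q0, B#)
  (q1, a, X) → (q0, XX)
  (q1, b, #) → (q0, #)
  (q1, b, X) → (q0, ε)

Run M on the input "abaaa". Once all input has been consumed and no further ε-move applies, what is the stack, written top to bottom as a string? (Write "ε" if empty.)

(q0, abaaa, #) ⊢ (q1, baaa, X#) ⊢ (q0, aaa, #) ⊢ (q1, aa, X#) ⊢ (q0, a, XX#) ⊢ (q1, ε, XX#)
All input consumed in state q1 with stack XX#.

XX#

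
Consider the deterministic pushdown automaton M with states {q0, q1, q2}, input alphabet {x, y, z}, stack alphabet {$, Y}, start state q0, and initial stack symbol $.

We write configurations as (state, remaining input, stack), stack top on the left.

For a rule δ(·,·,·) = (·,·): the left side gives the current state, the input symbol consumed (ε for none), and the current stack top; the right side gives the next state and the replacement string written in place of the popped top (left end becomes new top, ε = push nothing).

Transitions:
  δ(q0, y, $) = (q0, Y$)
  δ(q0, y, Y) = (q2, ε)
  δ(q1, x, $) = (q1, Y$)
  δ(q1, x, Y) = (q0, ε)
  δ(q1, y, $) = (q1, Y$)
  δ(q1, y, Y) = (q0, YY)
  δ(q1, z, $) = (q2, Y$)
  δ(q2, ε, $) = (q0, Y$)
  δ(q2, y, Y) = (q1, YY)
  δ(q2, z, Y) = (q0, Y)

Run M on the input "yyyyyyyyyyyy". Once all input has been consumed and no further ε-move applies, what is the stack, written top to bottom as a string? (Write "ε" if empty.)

Y$

(q0, yyyyyyyyyyyy, $)
  read y, top $: go to q0, push Y$ → (q0, yyyyyyyyyyy, Y$)
  read y, top Y: go to q2, push ε → (q2, yyyyyyyyyy, $)
  ε-move, top $: go to q0, push Y$ → (q0, yyyyyyyyyy, Y$)
  read y, top Y: go to q2, push ε → (q2, yyyyyyyyy, $)
  ε-move, top $: go to q0, push Y$ → (q0, yyyyyyyyy, Y$)
  read y, top Y: go to q2, push ε → (q2, yyyyyyyy, $)
  ε-move, top $: go to q0, push Y$ → (q0, yyyyyyyy, Y$)
  read y, top Y: go to q2, push ε → (q2, yyyyyyy, $)
  ε-move, top $: go to q0, push Y$ → (q0, yyyyyyy, Y$)
  read y, top Y: go to q2, push ε → (q2, yyyyyy, $)
  ε-move, top $: go to q0, push Y$ → (q0, yyyyyy, Y$)
  read y, top Y: go to q2, push ε → (q2, yyyyy, $)
  ε-move, top $: go to q0, push Y$ → (q0, yyyyy, Y$)
  read y, top Y: go to q2, push ε → (q2, yyyy, $)
  ε-move, top $: go to q0, push Y$ → (q0, yyyy, Y$)
  read y, top Y: go to q2, push ε → (q2, yyy, $)
  ε-move, top $: go to q0, push Y$ → (q0, yyy, Y$)
  read y, top Y: go to q2, push ε → (q2, yy, $)
  ε-move, top $: go to q0, push Y$ → (q0, yy, Y$)
  read y, top Y: go to q2, push ε → (q2, y, $)
  ε-move, top $: go to q0, push Y$ → (q0, y, Y$)
  read y, top Y: go to q2, push ε → (q2, ε, $)
  ε-move, top $: go to q0, push Y$ → (q0, ε, Y$)
All input consumed in state q0 with stack Y$.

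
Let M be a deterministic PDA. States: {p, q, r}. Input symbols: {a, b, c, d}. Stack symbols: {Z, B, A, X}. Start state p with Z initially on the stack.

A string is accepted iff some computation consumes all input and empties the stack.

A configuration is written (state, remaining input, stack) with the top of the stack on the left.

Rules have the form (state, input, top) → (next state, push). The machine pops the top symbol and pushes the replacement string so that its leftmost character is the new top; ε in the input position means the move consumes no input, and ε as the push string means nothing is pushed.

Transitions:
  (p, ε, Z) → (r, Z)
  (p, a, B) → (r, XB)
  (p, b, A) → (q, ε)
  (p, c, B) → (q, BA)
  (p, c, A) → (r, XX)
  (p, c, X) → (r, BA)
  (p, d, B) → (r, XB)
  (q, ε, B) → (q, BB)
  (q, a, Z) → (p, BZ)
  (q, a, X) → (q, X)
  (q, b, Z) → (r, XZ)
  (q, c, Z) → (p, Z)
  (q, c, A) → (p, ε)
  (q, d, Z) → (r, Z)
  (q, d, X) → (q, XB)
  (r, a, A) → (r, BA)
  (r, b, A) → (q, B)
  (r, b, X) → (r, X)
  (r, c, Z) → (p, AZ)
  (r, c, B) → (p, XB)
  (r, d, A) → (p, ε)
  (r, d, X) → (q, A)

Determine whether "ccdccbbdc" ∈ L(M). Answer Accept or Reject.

(p, ccdccbbdc, Z) ⊢ (r, ccdccbbdc, Z) ⊢ (p, cdccbbdc, AZ) ⊢ (r, dccbbdc, XXZ) ⊢ (q, ccbbdc, AXZ) ⊢ (p, cbbdc, XZ) ⊢ (r, bbdc, BAZ)
No transition applies at (r, bbdc, BAZ); input not fully consumed.

Reject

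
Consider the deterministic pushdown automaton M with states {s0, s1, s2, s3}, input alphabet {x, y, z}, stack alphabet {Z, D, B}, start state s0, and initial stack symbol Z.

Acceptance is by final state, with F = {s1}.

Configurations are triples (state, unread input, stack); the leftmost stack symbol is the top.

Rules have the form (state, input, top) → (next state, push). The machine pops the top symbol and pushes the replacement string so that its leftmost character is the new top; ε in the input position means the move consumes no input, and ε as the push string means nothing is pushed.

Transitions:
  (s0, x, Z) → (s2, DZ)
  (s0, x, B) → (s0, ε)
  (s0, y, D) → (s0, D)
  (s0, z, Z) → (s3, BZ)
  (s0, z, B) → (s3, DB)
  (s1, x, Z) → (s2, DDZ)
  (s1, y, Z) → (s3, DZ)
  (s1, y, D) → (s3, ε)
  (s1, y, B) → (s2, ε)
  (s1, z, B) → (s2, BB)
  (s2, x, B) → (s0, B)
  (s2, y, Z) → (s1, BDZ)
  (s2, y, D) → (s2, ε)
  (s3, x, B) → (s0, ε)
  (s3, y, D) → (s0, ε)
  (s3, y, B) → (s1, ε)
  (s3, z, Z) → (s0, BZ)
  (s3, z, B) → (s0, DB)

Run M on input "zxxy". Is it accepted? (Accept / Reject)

(s0, zxxy, Z)
  read z, top Z: go to s3, push BZ → (s3, xxy, BZ)
  read x, top B: go to s0, push ε → (s0, xy, Z)
  read x, top Z: go to s2, push DZ → (s2, y, DZ)
  read y, top D: go to s2, push ε → (s2, ε, Z)
All input consumed; state s2 ∉ F and no further ε-move applies.

Reject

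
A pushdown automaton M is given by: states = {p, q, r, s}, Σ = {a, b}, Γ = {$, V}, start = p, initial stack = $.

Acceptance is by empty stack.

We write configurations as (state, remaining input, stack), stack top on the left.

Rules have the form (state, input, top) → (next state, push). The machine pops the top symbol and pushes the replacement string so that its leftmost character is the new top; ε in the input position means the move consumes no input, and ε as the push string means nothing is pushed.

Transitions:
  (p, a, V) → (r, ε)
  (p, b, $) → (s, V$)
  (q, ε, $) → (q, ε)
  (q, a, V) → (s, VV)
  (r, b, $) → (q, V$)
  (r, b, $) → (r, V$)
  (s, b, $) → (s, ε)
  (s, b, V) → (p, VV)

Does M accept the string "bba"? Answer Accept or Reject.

No computation consumes all input and empties the stack.

Reject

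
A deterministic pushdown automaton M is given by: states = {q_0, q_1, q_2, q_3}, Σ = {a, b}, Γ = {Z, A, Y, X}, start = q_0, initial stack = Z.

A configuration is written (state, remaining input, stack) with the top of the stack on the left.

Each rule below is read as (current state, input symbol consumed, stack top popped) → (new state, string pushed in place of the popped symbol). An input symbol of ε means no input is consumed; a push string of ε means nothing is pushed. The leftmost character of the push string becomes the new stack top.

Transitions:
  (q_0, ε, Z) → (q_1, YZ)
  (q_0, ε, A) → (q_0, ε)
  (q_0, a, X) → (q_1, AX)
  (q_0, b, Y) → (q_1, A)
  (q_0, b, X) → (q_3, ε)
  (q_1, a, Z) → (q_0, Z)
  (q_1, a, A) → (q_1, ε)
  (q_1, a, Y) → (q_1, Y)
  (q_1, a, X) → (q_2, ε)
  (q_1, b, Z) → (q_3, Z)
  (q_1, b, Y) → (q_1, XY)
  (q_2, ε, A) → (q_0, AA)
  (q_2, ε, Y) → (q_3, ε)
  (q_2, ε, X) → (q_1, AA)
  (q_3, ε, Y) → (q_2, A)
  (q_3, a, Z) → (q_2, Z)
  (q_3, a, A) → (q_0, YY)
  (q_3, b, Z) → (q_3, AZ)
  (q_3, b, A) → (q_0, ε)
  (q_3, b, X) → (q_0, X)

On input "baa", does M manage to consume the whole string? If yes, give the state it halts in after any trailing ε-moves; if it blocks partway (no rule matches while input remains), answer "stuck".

q_2

(q_0, baa, Z) ⊢ (q_1, baa, YZ) ⊢ (q_1, aa, XYZ) ⊢ (q_2, a, YZ) ⊢ (q_3, a, Z) ⊢ (q_2, ε, Z)
All input consumed; M is in state q_2.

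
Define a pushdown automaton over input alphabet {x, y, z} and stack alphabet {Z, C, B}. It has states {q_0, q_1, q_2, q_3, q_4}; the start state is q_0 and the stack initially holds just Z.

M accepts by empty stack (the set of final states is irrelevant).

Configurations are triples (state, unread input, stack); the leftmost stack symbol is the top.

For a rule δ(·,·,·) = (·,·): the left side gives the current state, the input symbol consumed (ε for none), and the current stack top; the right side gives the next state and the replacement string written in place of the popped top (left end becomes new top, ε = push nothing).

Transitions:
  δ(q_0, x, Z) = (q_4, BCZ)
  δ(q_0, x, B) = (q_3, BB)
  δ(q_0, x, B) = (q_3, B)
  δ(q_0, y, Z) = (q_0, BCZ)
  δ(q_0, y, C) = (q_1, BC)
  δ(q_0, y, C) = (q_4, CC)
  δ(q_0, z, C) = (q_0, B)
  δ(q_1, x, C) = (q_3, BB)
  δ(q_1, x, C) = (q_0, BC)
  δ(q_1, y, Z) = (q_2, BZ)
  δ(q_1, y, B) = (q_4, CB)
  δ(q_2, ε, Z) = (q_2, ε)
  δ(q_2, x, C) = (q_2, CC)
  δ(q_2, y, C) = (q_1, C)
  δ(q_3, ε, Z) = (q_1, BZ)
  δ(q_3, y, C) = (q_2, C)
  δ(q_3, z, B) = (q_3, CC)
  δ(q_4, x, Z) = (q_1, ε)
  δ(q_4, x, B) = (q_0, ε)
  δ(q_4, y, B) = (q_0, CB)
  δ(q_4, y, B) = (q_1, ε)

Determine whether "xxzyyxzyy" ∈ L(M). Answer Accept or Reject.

Reject

No computation consumes all input and empties the stack.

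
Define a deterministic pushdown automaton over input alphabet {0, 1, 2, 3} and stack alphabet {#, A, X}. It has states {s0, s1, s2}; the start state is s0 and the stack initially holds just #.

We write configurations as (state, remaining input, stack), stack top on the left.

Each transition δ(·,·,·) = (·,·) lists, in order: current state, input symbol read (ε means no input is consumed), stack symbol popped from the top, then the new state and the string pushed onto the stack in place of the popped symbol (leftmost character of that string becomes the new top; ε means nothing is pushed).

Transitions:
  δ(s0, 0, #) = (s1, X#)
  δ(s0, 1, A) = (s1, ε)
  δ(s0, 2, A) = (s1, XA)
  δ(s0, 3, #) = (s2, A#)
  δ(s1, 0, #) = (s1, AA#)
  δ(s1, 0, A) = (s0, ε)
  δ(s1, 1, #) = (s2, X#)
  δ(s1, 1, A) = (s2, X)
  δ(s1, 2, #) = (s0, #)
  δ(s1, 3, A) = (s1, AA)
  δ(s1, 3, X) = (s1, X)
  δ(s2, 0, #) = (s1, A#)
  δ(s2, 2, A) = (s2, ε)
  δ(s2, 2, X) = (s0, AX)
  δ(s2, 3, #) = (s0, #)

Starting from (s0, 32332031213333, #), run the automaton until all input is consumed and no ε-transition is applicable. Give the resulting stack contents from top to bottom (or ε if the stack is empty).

(s0, 32332031213333, #)
  read 3, top #: go to s2, push A# → (s2, 2332031213333, A#)
  read 2, top A: go to s2, push ε → (s2, 332031213333, #)
  read 3, top #: go to s0, push # → (s0, 32031213333, #)
  read 3, top #: go to s2, push A# → (s2, 2031213333, A#)
  read 2, top A: go to s2, push ε → (s2, 031213333, #)
  read 0, top #: go to s1, push A# → (s1, 31213333, A#)
  read 3, top A: go to s1, push AA → (s1, 1213333, AA#)
  read 1, top A: go to s2, push X → (s2, 213333, XA#)
  read 2, top X: go to s0, push AX → (s0, 13333, AXA#)
  read 1, top A: go to s1, push ε → (s1, 3333, XA#)
  read 3, top X: go to s1, push X → (s1, 333, XA#)
  read 3, top X: go to s1, push X → (s1, 33, XA#)
  read 3, top X: go to s1, push X → (s1, 3, XA#)
  read 3, top X: go to s1, push X → (s1, ε, XA#)
All input consumed in state s1 with stack XA#.

XA#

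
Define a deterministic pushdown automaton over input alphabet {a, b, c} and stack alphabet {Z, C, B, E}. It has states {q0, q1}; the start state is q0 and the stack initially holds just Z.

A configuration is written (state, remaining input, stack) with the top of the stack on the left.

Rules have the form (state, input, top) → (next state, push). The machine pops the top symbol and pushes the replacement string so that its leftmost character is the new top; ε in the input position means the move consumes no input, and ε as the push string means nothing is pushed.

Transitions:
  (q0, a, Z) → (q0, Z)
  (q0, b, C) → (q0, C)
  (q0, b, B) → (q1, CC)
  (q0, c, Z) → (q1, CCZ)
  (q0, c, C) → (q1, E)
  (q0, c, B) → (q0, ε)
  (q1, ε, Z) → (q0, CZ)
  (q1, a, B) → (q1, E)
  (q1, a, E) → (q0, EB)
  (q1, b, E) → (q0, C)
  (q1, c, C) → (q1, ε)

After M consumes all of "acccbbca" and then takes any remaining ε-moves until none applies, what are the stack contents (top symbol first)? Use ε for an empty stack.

(q0, acccbbca, Z)
  read a, top Z: go to q0, push Z → (q0, cccbbca, Z)
  read c, top Z: go to q1, push CCZ → (q1, ccbbca, CCZ)
  read c, top C: go to q1, push ε → (q1, cbbca, CZ)
  read c, top C: go to q1, push ε → (q1, bbca, Z)
  ε-move, top Z: go to q0, push CZ → (q0, bbca, CZ)
  read b, top C: go to q0, push C → (q0, bca, CZ)
  read b, top C: go to q0, push C → (q0, ca, CZ)
  read c, top C: go to q1, push E → (q1, a, EZ)
  read a, top E: go to q0, push EB → (q0, ε, EBZ)
All input consumed in state q0 with stack EBZ.

EBZ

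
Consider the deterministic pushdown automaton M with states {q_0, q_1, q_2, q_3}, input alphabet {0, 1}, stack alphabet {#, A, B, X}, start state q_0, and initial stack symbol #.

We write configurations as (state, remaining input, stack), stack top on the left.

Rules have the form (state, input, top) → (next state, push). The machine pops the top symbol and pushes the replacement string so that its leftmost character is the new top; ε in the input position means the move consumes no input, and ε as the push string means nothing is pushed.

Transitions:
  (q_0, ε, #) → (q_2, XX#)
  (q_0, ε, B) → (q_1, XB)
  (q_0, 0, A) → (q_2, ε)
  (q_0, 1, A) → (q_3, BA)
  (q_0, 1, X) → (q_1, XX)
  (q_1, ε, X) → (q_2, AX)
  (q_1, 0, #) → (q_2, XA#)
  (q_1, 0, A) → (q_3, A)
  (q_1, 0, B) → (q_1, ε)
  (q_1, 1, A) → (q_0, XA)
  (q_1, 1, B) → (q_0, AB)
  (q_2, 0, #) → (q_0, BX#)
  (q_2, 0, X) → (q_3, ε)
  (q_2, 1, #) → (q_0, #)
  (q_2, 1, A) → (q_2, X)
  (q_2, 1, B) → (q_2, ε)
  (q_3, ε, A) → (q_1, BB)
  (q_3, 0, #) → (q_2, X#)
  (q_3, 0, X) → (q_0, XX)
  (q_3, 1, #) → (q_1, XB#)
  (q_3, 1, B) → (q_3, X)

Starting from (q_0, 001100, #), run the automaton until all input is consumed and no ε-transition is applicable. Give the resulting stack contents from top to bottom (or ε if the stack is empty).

XXXX#

(q_0, 001100, #)
  ε-move, top #: go to q_2, push XX# → (q_2, 001100, XX#)
  read 0, top X: go to q_3, push ε → (q_3, 01100, X#)
  read 0, top X: go to q_0, push XX → (q_0, 1100, XX#)
  read 1, top X: go to q_1, push XX → (q_1, 100, XXX#)
  ε-move, top X: go to q_2, push AX → (q_2, 100, AXXX#)
  read 1, top A: go to q_2, push X → (q_2, 00, XXXX#)
  read 0, top X: go to q_3, push ε → (q_3, 0, XXX#)
  read 0, top X: go to q_0, push XX → (q_0, ε, XXXX#)
All input consumed in state q_0 with stack XXXX#.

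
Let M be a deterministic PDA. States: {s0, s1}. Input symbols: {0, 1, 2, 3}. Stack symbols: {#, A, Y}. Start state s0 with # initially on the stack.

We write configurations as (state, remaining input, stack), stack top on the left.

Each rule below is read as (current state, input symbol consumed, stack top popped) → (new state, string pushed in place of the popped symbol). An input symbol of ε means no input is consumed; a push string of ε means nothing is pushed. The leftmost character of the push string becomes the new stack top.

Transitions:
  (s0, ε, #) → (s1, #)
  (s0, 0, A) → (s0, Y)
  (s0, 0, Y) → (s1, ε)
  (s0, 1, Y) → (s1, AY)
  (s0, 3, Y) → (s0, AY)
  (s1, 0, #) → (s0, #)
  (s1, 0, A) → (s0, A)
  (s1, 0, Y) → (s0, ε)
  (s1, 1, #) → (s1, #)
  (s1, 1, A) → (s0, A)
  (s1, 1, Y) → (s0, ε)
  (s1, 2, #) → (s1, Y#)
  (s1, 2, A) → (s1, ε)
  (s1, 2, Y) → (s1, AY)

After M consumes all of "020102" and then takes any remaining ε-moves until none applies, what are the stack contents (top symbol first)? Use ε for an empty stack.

Y#

(s0, 020102, #) ⊢ (s1, 020102, #) ⊢ (s0, 20102, #) ⊢ (s1, 20102, #) ⊢ (s1, 0102, Y#) ⊢ (s0, 102, #) ⊢ (s1, 102, #) ⊢ (s1, 02, #) ⊢ (s0, 2, #) ⊢ (s1, 2, #) ⊢ (s1, ε, Y#)
All input consumed in state s1 with stack Y#.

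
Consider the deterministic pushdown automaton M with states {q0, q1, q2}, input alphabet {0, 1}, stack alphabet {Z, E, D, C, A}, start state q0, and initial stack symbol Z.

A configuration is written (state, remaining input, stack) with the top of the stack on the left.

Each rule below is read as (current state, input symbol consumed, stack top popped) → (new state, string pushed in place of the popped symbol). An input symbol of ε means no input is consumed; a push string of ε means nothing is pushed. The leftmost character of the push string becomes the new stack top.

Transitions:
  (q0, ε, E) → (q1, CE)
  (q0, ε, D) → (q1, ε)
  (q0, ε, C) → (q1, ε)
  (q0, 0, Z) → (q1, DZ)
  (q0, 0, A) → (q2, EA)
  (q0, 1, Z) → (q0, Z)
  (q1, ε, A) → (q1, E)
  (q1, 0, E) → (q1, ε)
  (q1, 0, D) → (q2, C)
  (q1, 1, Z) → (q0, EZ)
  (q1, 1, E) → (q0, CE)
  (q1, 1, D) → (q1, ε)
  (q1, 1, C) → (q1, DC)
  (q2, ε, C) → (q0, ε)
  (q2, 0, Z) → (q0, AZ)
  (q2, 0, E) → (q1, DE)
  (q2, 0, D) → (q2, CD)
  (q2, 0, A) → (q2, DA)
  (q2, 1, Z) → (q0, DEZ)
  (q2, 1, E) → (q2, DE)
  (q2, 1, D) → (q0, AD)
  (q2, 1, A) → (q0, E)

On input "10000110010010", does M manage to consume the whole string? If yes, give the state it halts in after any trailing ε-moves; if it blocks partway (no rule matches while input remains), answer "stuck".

q1

(q0, 10000110010010, Z) ⊢ (q0, 0000110010010, Z) ⊢ (q1, 000110010010, DZ) ⊢ (q2, 00110010010, CZ) ⊢ (q0, 00110010010, Z) ⊢ (q1, 0110010010, DZ) ⊢ (q2, 110010010, CZ) ⊢ (q0, 110010010, Z) ⊢ (q0, 10010010, Z) ⊢ (q0, 0010010, Z) ⊢ (q1, 010010, DZ) ⊢ (q2, 10010, CZ) ⊢ (q0, 10010, Z) ⊢ (q0, 0010, Z) ⊢ (q1, 010, DZ) ⊢ (q2, 10, CZ) ⊢ (q0, 10, Z) ⊢ (q0, 0, Z) ⊢ (q1, ε, DZ)
All input consumed; M is in state q1.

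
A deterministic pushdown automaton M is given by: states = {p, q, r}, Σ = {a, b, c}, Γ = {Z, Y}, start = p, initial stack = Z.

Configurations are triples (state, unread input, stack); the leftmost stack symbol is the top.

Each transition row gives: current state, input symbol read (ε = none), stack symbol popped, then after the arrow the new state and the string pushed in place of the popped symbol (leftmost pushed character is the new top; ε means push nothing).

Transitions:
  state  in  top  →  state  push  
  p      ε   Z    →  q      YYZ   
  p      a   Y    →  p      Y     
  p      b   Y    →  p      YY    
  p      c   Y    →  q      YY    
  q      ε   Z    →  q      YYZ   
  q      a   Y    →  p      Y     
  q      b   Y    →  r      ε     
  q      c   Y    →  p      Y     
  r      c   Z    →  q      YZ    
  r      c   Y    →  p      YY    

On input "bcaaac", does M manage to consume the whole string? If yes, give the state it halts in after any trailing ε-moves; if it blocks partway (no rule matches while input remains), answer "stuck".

q

(p, bcaaac, Z)
  ε-move, top Z: go to q, push YYZ → (q, bcaaac, YYZ)
  read b, top Y: go to r, push ε → (r, caaac, YZ)
  read c, top Y: go to p, push YY → (p, aaac, YYZ)
  read a, top Y: go to p, push Y → (p, aac, YYZ)
  read a, top Y: go to p, push Y → (p, ac, YYZ)
  read a, top Y: go to p, push Y → (p, c, YYZ)
  read c, top Y: go to q, push YY → (q, ε, YYYZ)
All input consumed; M is in state q.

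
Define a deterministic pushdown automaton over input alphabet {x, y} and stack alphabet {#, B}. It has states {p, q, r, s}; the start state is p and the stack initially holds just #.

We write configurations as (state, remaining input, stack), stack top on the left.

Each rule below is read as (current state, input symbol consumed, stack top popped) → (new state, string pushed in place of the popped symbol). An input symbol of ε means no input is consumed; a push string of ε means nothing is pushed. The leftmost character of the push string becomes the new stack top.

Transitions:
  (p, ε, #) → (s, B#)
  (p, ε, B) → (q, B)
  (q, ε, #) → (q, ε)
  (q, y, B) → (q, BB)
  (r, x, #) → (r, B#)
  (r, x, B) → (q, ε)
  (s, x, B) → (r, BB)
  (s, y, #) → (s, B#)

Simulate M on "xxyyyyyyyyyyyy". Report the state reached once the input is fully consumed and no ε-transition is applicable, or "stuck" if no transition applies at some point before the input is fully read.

(p, xxyyyyyyyyyyyy, #)
  ε-move, top #: go to s, push B# → (s, xxyyyyyyyyyyyy, B#)
  read x, top B: go to r, push BB → (r, xyyyyyyyyyyyy, BB#)
  read x, top B: go to q, push ε → (q, yyyyyyyyyyyy, B#)
  read y, top B: go to q, push BB → (q, yyyyyyyyyyy, BB#)
  read y, top B: go to q, push BB → (q, yyyyyyyyyy, BBB#)
  read y, top B: go to q, push BB → (q, yyyyyyyyy, BBBB#)
  read y, top B: go to q, push BB → (q, yyyyyyyy, BBBBB#)
  read y, top B: go to q, push BB → (q, yyyyyyy, BBBBBB#)
  read y, top B: go to q, push BB → (q, yyyyyy, BBBBBBB#)
  read y, top B: go to q, push BB → (q, yyyyy, BBBBBBBB#)
  read y, top B: go to q, push BB → (q, yyyy, BBBBBBBBB#)
  read y, top B: go to q, push BB → (q, yyy, BBBBBBBBBB#)
  read y, top B: go to q, push BB → (q, yy, BBBBBBBBBBB#)
  read y, top B: go to q, push BB → (q, y, BBBBBBBBBBBB#)
  read y, top B: go to q, push BB → (q, ε, BBBBBBBBBBBBB#)
All input consumed; M is in state q.

q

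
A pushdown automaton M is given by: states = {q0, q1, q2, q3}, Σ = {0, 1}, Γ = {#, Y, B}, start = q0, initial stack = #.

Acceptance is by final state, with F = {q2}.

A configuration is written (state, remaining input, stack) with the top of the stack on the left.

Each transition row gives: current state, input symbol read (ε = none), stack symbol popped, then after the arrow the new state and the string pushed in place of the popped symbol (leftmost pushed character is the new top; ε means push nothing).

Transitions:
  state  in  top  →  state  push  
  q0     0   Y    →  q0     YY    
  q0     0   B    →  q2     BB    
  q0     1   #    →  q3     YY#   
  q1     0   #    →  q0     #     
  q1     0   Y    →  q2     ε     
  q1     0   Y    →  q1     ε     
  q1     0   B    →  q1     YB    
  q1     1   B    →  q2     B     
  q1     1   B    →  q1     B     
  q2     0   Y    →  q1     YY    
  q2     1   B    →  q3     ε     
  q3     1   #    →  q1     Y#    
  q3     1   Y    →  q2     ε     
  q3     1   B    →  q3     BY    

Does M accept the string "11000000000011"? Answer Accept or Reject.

Accept

One accepting computation: (q0, 11000000000011, #) ⊢ (q3, 1000000000011, YY#) ⊢ (q2, 000000000011, Y#) ⊢ (q1, 00000000011, YY#) ⊢ (q2, 0000000011, Y#) ⊢ (q1, 000000011, YY#) ⊢ (q2, 00000011, Y#) ⊢ (q1, 0000011, YY#) ⊢ (q2, 000011, Y#) ⊢ (q1, 00011, YY#) ⊢ (q1, 0011, Y#) ⊢ (q1, 011, #) ⊢ (q0, 11, #) ⊢ (q3, 1, YY#) ⊢ (q2, ε, Y#)
All input consumed and state q2 ∈ F.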